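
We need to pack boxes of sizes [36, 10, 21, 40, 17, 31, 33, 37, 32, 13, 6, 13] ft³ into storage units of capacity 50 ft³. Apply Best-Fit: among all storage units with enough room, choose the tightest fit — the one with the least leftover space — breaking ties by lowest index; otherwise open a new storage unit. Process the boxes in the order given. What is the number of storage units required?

Put 36 ft³ in storage unit 1; 14 ft³ remain.
Put 10 ft³ in storage unit 1; 4 ft³ remain.
Put 21 ft³ in storage unit 2; 29 ft³ remain.
Put 40 ft³ in storage unit 3; 10 ft³ remain.
Put 17 ft³ in storage unit 2; 12 ft³ remain.
Put 31 ft³ in storage unit 4; 19 ft³ remain.
Put 33 ft³ in storage unit 5; 17 ft³ remain.
Put 37 ft³ in storage unit 6; 13 ft³ remain.
Put 32 ft³ in storage unit 7; 18 ft³ remain.
Put 13 ft³ in storage unit 6; 0 ft³ remain.
Put 6 ft³ in storage unit 3; 4 ft³ remain.
Put 13 ft³ in storage unit 5; 4 ft³ remain.
Final storage units: [36,10] [21,17] [40,6] [31] [33,13] [37,13] [32].

7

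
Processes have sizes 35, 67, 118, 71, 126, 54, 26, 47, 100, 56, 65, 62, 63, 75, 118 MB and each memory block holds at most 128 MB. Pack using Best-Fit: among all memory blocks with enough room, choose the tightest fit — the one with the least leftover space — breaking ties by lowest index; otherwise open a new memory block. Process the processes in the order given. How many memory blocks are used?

10

Put 35 MB in memory block 1; 93 MB remain.
Put 67 MB in memory block 1; 26 MB remain.
Put 118 MB in memory block 2; 10 MB remain.
Put 71 MB in memory block 3; 57 MB remain.
Put 126 MB in memory block 4; 2 MB remain.
Put 54 MB in memory block 3; 3 MB remain.
Put 26 MB in memory block 1; 0 MB remain.
Put 47 MB in memory block 5; 81 MB remain.
Put 100 MB in memory block 6; 28 MB remain.
Put 56 MB in memory block 5; 25 MB remain.
Put 65 MB in memory block 7; 63 MB remain.
Put 62 MB in memory block 7; 1 MB remain.
Put 63 MB in memory block 8; 65 MB remain.
Put 75 MB in memory block 9; 53 MB remain.
Put 118 MB in memory block 10; 10 MB remain.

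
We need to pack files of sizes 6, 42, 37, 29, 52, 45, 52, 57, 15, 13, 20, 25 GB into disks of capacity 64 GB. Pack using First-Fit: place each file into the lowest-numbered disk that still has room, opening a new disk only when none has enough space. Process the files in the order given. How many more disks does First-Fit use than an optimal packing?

First-Fit: [6,42,15] [37,13] [29,20] [52] [45] [52] [57] [25] → 8 disks.
Total size 393 GB; any packing needs at least ⌈393/64⌉ = 7 disks.
An optimal packing achieves that bound: [57,6] [52] [52] [45,15] [42,20] [37,25] [29,13] → 7 disks.
Excess: 8 − 7 = 1.

1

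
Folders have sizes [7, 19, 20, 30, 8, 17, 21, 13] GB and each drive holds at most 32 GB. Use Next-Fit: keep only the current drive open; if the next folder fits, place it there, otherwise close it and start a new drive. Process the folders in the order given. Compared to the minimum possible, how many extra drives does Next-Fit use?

1

Next-Fit: [7,19] [20] [30] [8,17] [21] [13] → 6 drives.
Total size 135 GB; any packing needs at least ⌈135/32⌉ = 5 drives.
An optimal packing achieves that bound: [30] [21,8] [20,7] [19,13] [17] → 5 drives.
Excess: 6 − 5 = 1.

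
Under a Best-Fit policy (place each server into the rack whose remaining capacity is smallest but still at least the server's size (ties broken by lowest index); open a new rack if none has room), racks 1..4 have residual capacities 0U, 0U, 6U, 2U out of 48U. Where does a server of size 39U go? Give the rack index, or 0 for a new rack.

0

No rack has ≥ 39U free, so a new rack is opened.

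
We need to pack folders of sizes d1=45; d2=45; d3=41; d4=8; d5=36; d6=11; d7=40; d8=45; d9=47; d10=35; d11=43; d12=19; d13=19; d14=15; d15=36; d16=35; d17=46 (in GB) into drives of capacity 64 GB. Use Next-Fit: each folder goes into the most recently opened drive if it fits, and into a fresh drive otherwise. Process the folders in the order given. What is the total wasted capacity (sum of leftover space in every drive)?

Put d1 (45 GB) in drive 1; 19 GB remain.
Put d2 (45 GB) in drive 2; 19 GB remain.
Put d3 (41 GB) in drive 3; 23 GB remain.
Put d4 (8 GB) in drive 3; 15 GB remain.
Put d5 (36 GB) in drive 4; 28 GB remain.
Put d6 (11 GB) in drive 4; 17 GB remain.
Put d7 (40 GB) in drive 5; 24 GB remain.
Put d8 (45 GB) in drive 6; 19 GB remain.
Put d9 (47 GB) in drive 7; 17 GB remain.
Put d10 (35 GB) in drive 8; 29 GB remain.
Put d11 (43 GB) in drive 9; 21 GB remain.
Put d12 (19 GB) in drive 9; 2 GB remain.
Put d13 (19 GB) in drive 10; 45 GB remain.
Put d14 (15 GB) in drive 10; 30 GB remain.
Put d15 (36 GB) in drive 11; 28 GB remain.
Put d16 (35 GB) in drive 12; 29 GB remain.
Put d17 (46 GB) in drive 13; 18 GB remain.
13 drives × 64 GB = 832 GB; used 566 GB; unused 266 GB.

266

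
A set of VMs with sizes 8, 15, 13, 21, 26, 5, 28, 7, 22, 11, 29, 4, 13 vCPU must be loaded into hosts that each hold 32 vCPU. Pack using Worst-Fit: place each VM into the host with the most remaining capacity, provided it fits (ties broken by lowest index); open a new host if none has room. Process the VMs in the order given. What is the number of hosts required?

Put 8 vCPU in host 1; 24 vCPU remain.
Put 15 vCPU in host 1; 9 vCPU remain.
Put 13 vCPU in host 2; 19 vCPU remain.
Put 21 vCPU in host 3; 11 vCPU remain.
Put 26 vCPU in host 4; 6 vCPU remain.
Put 5 vCPU in host 2; 14 vCPU remain.
Put 28 vCPU in host 5; 4 vCPU remain.
Put 7 vCPU in host 2; 7 vCPU remain.
Put 22 vCPU in host 6; 10 vCPU remain.
Put 11 vCPU in host 3; 0 vCPU remain.
Put 29 vCPU in host 7; 3 vCPU remain.
Put 4 vCPU in host 6; 6 vCPU remain.
Put 13 vCPU in host 8; 19 vCPU remain.
Final hosts: [8,15] [13,5,7] [21,11] [26] [28] [22,4] [29] [13].

8 hosts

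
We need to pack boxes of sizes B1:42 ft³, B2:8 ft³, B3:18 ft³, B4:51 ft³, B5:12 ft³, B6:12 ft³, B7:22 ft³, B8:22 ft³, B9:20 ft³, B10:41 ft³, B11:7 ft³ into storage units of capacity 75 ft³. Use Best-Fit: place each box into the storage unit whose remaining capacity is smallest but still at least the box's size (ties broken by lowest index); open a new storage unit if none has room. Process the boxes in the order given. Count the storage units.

Put B1 (42 ft³) in storage unit 1; 33 ft³ remain.
Put B2 (8 ft³) in storage unit 1; 25 ft³ remain.
Put B3 (18 ft³) in storage unit 1; 7 ft³ remain.
Put B4 (51 ft³) in storage unit 2; 24 ft³ remain.
Put B5 (12 ft³) in storage unit 2; 12 ft³ remain.
Put B6 (12 ft³) in storage unit 2; 0 ft³ remain.
Put B7 (22 ft³) in storage unit 3; 53 ft³ remain.
Put B8 (22 ft³) in storage unit 3; 31 ft³ remain.
Put B9 (20 ft³) in storage unit 3; 11 ft³ remain.
Put B10 (41 ft³) in storage unit 4; 34 ft³ remain.
Put B11 (7 ft³) in storage unit 1; 0 ft³ remain.
Final storage units: [42,8,18,7] [51,12,12] [22,22,20] [41].

4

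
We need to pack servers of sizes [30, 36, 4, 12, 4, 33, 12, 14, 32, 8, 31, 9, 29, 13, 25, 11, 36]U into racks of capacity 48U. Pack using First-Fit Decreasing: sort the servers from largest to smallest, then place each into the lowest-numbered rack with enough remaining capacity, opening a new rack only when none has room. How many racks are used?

Sorted descending: 36, 36, 33, 32, 31, 30, 29, 25, 14, 13, 12, 12, 11, 9, 8, 4, 4.
rack 1: place 36U, 12U left
rack 2: place 36U, 12U left
rack 3: place 33U, 15U left
rack 4: place 32U, 16U left
rack 5: place 31U, 17U left
rack 6: place 30U, 18U left
rack 7: place 29U, 19U left
rack 8: place 25U, 23U left
rack 3: place 14U, 1U left
rack 4: place 13U, 3U left
rack 1: place 12U, 0U left
rack 2: place 12U, 0U left
rack 5: place 11U, 6U left
rack 6: place 9U, 9U left
rack 6: place 8U, 1U left
rack 5: place 4U, 2U left
rack 7: place 4U, 15U left
Final racks: [36,12] [36,12] [33,14] [32,13] [31,11,4] [30,9,8] [29,4] [25].

8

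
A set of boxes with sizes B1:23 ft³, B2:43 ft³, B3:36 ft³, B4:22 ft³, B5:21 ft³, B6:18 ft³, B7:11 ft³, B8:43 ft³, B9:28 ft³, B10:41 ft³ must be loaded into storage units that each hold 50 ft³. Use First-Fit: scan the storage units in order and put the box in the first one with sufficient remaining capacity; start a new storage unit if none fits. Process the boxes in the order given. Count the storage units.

Put B1 (23 ft³) in storage unit 1; 27 ft³ remain.
Put B2 (43 ft³) in storage unit 2; 7 ft³ remain.
Put B3 (36 ft³) in storage unit 3; 14 ft³ remain.
Put B4 (22 ft³) in storage unit 1; 5 ft³ remain.
Put B5 (21 ft³) in storage unit 4; 29 ft³ remain.
Put B6 (18 ft³) in storage unit 4; 11 ft³ remain.
Put B7 (11 ft³) in storage unit 3; 3 ft³ remain.
Put B8 (43 ft³) in storage unit 5; 7 ft³ remain.
Put B9 (28 ft³) in storage unit 6; 22 ft³ remain.
Put B10 (41 ft³) in storage unit 7; 9 ft³ remain.

7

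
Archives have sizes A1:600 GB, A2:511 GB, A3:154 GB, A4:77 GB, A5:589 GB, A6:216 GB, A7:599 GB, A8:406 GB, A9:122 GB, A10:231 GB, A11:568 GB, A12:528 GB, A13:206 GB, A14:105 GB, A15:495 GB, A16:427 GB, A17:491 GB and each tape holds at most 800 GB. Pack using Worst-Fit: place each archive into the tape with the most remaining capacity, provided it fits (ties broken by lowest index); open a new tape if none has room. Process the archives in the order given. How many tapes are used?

tape 1: place A1 (600 GB), 200 GB left
tape 2: place A2 (511 GB), 289 GB left
tape 2: place A3 (154 GB), 135 GB left
tape 1: place A4 (77 GB), 123 GB left
tape 3: place A5 (589 GB), 211 GB left
tape 4: place A6 (216 GB), 584 GB left
tape 5: place A7 (599 GB), 201 GB left
tape 4: place A8 (406 GB), 178 GB left
tape 3: place A9 (122 GB), 89 GB left
tape 6: place A10 (231 GB), 569 GB left
tape 6: place A11 (568 GB), 1 GB left
tape 7: place A12 (528 GB), 272 GB left
tape 7: place A13 (206 GB), 66 GB left
tape 5: place A14 (105 GB), 96 GB left
tape 8: place A15 (495 GB), 305 GB left
tape 9: place A16 (427 GB), 373 GB left
tape 10: place A17 (491 GB), 309 GB left
Final tapes: [600,77] [511,154] [589,122] [216,406] [599,105] [231,568] [528,206] [495] [427] [491].

10 tapes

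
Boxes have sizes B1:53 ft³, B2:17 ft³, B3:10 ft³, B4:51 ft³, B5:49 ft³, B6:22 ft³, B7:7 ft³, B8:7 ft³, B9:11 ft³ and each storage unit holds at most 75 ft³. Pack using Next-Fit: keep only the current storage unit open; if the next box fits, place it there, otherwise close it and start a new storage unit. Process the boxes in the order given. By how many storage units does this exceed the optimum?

0

Next-Fit: [53,17] [10,51] [49,22] [7,7,11] → 4 storage units.
Total size 227 ft³; any packing needs at least ⌈227/75⌉ = 4 storage units.
So 4 is already optimal.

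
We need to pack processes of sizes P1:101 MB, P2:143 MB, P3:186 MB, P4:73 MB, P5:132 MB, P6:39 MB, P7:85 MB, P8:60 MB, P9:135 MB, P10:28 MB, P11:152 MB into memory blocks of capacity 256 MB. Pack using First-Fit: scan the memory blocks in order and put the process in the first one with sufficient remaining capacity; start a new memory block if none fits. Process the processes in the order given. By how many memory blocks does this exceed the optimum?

1

First-Fit: [101,143] [186,39,28] [73,132] [85,60] [135] [152] → 6 memory blocks.
Total size 1134 MB; any packing needs at least ⌈1134/256⌉ = 5 memory blocks.
An optimal packing achieves that bound: [186,60] [152,101] [143,85,28] [135,73,39] [132] → 5 memory blocks.
Excess: 6 − 5 = 1.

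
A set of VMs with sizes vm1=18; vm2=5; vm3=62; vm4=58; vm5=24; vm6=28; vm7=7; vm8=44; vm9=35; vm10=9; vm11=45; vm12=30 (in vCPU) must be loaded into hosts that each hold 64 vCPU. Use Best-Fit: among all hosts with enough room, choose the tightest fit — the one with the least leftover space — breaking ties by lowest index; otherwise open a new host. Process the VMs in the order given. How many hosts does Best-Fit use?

Put vm1 (18 vCPU) in host 1; 46 vCPU remain.
Put vm2 (5 vCPU) in host 1; 41 vCPU remain.
Put vm3 (62 vCPU) in host 2; 2 vCPU remain.
Put vm4 (58 vCPU) in host 3; 6 vCPU remain.
Put vm5 (24 vCPU) in host 1; 17 vCPU remain.
Put vm6 (28 vCPU) in host 4; 36 vCPU remain.
Put vm7 (7 vCPU) in host 1; 10 vCPU remain.
Put vm8 (44 vCPU) in host 5; 20 vCPU remain.
Put vm9 (35 vCPU) in host 4; 1 vCPU remain.
Put vm10 (9 vCPU) in host 1; 1 vCPU remain.
Put vm11 (45 vCPU) in host 6; 19 vCPU remain.
Put vm12 (30 vCPU) in host 7; 34 vCPU remain.
Final hosts: [18,5,24,7,9] [62] [58] [28,35] [44] [45] [30].

7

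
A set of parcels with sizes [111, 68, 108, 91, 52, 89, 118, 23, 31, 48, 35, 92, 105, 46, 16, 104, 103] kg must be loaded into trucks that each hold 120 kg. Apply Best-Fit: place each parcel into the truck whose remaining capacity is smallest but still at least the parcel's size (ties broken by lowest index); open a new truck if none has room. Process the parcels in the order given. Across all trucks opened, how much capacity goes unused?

truck 1: place 111 kg, 9 kg left
truck 2: place 68 kg, 52 kg left
truck 3: place 108 kg, 12 kg left
truck 4: place 91 kg, 29 kg left
truck 2: place 52 kg, 0 kg left
truck 5: place 89 kg, 31 kg left
truck 6: place 118 kg, 2 kg left
truck 4: place 23 kg, 6 kg left
truck 5: place 31 kg, 0 kg left
truck 7: place 48 kg, 72 kg left
truck 7: place 35 kg, 37 kg left
truck 8: place 92 kg, 28 kg left
truck 9: place 105 kg, 15 kg left
truck 10: place 46 kg, 74 kg left
truck 8: place 16 kg, 12 kg left
truck 11: place 104 kg, 16 kg left
truck 12: place 103 kg, 17 kg left
12 trucks × 120 kg = 1440 kg; used 1240 kg; unused 200 kg.

200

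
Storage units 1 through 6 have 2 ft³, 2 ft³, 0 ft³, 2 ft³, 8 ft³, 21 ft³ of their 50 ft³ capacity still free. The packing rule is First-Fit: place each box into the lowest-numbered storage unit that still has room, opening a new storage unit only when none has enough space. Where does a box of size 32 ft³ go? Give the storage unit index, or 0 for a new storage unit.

No storage unit has ≥ 32 ft³ free, so a new storage unit is opened.

0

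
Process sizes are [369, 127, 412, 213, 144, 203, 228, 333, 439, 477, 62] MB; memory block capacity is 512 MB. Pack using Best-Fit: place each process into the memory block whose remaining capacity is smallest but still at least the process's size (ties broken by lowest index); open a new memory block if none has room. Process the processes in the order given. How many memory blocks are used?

memory block 1: place 369 MB, 143 MB left
memory block 1: place 127 MB, 16 MB left
memory block 2: place 412 MB, 100 MB left
memory block 3: place 213 MB, 299 MB left
memory block 3: place 144 MB, 155 MB left
memory block 4: place 203 MB, 309 MB left
memory block 4: place 228 MB, 81 MB left
memory block 5: place 333 MB, 179 MB left
memory block 6: place 439 MB, 73 MB left
memory block 7: place 477 MB, 35 MB left
memory block 6: place 62 MB, 11 MB left

7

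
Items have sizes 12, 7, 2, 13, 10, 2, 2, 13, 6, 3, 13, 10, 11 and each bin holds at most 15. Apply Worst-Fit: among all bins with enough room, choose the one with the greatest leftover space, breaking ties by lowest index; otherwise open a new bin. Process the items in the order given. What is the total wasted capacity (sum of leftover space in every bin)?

12 → bin 1 (remaining 3)
7 → bin 2 (remaining 8)
2 → bin 2 (remaining 6)
13 → bin 3 (remaining 2)
10 → bin 4 (remaining 5)
2 → bin 2 (remaining 4)
2 → bin 4 (remaining 3)
13 → bin 5 (remaining 2)
6 → bin 6 (remaining 9)
3 → bin 6 (remaining 6)
13 → bin 7 (remaining 2)
10 → bin 8 (remaining 5)
11 → bin 9 (remaining 4)
9 bins × 15 = 135; used 104; unused 31.

31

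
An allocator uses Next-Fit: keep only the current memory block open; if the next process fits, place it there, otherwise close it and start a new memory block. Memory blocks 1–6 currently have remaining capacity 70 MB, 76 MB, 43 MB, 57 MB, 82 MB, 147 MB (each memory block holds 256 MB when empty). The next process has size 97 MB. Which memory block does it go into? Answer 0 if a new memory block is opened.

6

Next-Fit only looks at memory block 6, which has 147 MB free.
97 MB fits there.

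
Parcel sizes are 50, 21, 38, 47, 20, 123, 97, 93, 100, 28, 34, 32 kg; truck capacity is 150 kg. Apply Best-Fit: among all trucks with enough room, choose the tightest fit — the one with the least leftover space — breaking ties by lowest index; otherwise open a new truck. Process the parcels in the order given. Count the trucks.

truck 1: place 50 kg, 100 kg left
truck 1: place 21 kg, 79 kg left
truck 1: place 38 kg, 41 kg left
truck 2: place 47 kg, 103 kg left
truck 1: place 20 kg, 21 kg left
truck 3: place 123 kg, 27 kg left
truck 2: place 97 kg, 6 kg left
truck 4: place 93 kg, 57 kg left
truck 5: place 100 kg, 50 kg left
truck 5: place 28 kg, 22 kg left
truck 4: place 34 kg, 23 kg left
truck 6: place 32 kg, 118 kg left
Final trucks: [50,21,38,20] [47,97] [123] [93,34] [100,28] [32].

6 trucks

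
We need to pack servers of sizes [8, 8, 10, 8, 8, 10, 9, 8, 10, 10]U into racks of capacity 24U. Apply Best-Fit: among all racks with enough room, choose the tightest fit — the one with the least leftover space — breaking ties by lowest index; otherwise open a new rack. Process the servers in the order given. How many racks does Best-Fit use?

5

8U → rack 1 (remaining 16U)
8U → rack 1 (remaining 8U)
10U → rack 2 (remaining 14U)
8U → rack 1 (remaining 0U)
8U → rack 2 (remaining 6U)
10U → rack 3 (remaining 14U)
9U → rack 3 (remaining 5U)
8U → rack 4 (remaining 16U)
10U → rack 4 (remaining 6U)
10U → rack 5 (remaining 14U)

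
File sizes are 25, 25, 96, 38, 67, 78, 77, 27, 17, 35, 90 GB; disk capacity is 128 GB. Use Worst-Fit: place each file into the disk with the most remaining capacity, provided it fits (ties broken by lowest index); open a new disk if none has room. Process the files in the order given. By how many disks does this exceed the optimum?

Worst-Fit: [25,25,38] [96] [67,27] [78,35] [77,17] [90] → 6 disks.
Total size 575 GB; any packing needs at least ⌈575/128⌉ = 5 disks.
An optimal packing achieves that bound: [96,27] [90,38] [78,35] [77,25,25] [67,17] → 5 disks.
Excess: 6 − 5 = 1.

1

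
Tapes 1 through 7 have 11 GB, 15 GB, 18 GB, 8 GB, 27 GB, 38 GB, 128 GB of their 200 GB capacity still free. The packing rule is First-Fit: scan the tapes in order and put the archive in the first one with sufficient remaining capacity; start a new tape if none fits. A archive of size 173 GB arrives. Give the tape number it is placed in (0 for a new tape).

No tape has ≥ 173 GB free, so a new tape is opened.

0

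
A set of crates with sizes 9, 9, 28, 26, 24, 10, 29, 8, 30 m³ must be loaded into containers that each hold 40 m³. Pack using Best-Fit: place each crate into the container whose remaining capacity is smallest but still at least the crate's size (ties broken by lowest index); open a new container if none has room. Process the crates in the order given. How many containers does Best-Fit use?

Put 9 m³ in container 1; 31 m³ remain.
Put 9 m³ in container 1; 22 m³ remain.
Put 28 m³ in container 2; 12 m³ remain.
Put 26 m³ in container 3; 14 m³ remain.
Put 24 m³ in container 4; 16 m³ remain.
Put 10 m³ in container 2; 2 m³ remain.
Put 29 m³ in container 5; 11 m³ remain.
Put 8 m³ in container 5; 3 m³ remain.
Put 30 m³ in container 6; 10 m³ remain.

6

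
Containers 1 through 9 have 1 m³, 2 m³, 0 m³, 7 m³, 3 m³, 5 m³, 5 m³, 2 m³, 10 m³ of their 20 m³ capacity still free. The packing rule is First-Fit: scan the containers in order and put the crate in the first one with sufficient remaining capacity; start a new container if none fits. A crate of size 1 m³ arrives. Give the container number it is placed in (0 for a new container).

1

Containers with room: container 1 (1 m³), container 2 (2 m³), container 4 (7 m³), container 5 (3 m³), container 6 (5 m³), container 7 (5 m³), container 8 (2 m³), container 9 (10 m³).
The first with room is container 1.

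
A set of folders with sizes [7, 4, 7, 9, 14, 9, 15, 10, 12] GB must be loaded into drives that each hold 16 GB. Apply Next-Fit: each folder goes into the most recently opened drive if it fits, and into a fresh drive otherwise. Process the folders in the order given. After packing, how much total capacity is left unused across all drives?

25

Put 7 GB in drive 1; 9 GB remain.
Put 4 GB in drive 1; 5 GB remain.
Put 7 GB in drive 2; 9 GB remain.
Put 9 GB in drive 2; 0 GB remain.
Put 14 GB in drive 3; 2 GB remain.
Put 9 GB in drive 4; 7 GB remain.
Put 15 GB in drive 5; 1 GB remain.
Put 10 GB in drive 6; 6 GB remain.
Put 12 GB in drive 7; 4 GB remain.
7 drives × 16 GB = 112 GB; used 87 GB; unused 25 GB.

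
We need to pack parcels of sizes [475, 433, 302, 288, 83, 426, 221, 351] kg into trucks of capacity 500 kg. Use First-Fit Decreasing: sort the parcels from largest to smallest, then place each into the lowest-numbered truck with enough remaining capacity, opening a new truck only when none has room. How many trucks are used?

7 trucks

Sorted descending: 475, 433, 426, 351, 302, 288, 221, 83.
truck 1: place 475 kg, 25 kg left
truck 2: place 433 kg, 67 kg left
truck 3: place 426 kg, 74 kg left
truck 4: place 351 kg, 149 kg left
truck 5: place 302 kg, 198 kg left
truck 6: place 288 kg, 212 kg left
truck 7: place 221 kg, 279 kg left
truck 4: place 83 kg, 66 kg left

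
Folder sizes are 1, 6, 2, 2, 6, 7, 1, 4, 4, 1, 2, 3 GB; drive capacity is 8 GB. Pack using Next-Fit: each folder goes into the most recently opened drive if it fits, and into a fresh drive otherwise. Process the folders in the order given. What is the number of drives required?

6

drive 1: place 1 GB, 7 GB left
drive 1: place 6 GB, 1 GB left
drive 2: place 2 GB, 6 GB left
drive 2: place 2 GB, 4 GB left
drive 3: place 6 GB, 2 GB left
drive 4: place 7 GB, 1 GB left
drive 4: place 1 GB, 0 GB left
drive 5: place 4 GB, 4 GB left
drive 5: place 4 GB, 0 GB left
drive 6: place 1 GB, 7 GB left
drive 6: place 2 GB, 5 GB left
drive 6: place 3 GB, 2 GB left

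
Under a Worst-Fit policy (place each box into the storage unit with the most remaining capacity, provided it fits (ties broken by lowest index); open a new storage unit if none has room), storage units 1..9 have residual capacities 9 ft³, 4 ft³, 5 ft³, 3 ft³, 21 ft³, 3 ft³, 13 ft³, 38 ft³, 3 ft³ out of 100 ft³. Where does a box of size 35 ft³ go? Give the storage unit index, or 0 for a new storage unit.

8

Storage units with room: storage unit 8 (38 ft³).
Most room is storage unit 8 with 38 ft³ free.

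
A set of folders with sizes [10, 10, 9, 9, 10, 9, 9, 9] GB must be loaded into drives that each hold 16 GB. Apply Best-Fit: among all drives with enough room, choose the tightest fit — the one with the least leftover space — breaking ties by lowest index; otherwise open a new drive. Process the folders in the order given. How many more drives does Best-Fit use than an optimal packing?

0

Best-Fit: [10] [10] [9] [9] [10] [9] [9] [9] → 8 drives.
8 folders exceed 8 GB (half the capacity), and no two of those can share a drive, so at least 8 drives are needed.
So 8 is already optimal.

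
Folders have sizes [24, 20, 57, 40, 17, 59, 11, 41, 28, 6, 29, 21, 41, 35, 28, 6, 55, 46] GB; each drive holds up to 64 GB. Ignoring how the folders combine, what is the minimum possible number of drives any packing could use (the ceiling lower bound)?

Total size = 24 + 20 + 57 + 40 + 17 + 59 + 11 + 41 + 28 + 6 + 29 + 21 + 41 + 35 + 28 + 6 + 55 + 46 = 564 GB.
⌈564 / 64⌉ = 9.

9 drives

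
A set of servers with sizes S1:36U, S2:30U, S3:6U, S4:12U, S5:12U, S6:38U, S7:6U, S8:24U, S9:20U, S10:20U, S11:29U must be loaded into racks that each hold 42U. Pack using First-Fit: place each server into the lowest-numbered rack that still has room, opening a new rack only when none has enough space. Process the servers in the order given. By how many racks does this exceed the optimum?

0

First-Fit: [36,6] [30,12] [12,6,24] [38] [20,20] [29] → 6 racks.
Total size 233U; any packing needs at least ⌈233/42⌉ = 6 racks.
So 6 is already optimal.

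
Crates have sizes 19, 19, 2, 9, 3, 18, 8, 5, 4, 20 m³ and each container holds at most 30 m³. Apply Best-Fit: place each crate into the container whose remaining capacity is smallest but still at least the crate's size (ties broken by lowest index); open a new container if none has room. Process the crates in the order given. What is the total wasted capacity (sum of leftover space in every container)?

19 m³ → container 1 (remaining 11 m³)
19 m³ → container 2 (remaining 11 m³)
2 m³ → container 1 (remaining 9 m³)
9 m³ → container 1 (remaining 0 m³)
3 m³ → container 2 (remaining 8 m³)
18 m³ → container 3 (remaining 12 m³)
8 m³ → container 2 (remaining 0 m³)
5 m³ → container 3 (remaining 7 m³)
4 m³ → container 3 (remaining 3 m³)
20 m³ → container 4 (remaining 10 m³)
4 containers × 30 m³ = 120 m³; used 107 m³; unused 13 m³.

13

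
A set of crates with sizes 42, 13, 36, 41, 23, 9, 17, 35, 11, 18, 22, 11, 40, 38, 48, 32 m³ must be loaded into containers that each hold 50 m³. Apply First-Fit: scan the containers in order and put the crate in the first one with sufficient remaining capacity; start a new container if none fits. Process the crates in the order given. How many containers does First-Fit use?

Put 42 m³ in container 1; 8 m³ remain.
Put 13 m³ in container 2; 37 m³ remain.
Put 36 m³ in container 2; 1 m³ remain.
Put 41 m³ in container 3; 9 m³ remain.
Put 23 m³ in container 4; 27 m³ remain.
Put 9 m³ in container 3; 0 m³ remain.
Put 17 m³ in container 4; 10 m³ remain.
Put 35 m³ in container 5; 15 m³ remain.
Put 11 m³ in container 5; 4 m³ remain.
Put 18 m³ in container 6; 32 m³ remain.
Put 22 m³ in container 6; 10 m³ remain.
Put 11 m³ in container 7; 39 m³ remain.
Put 40 m³ in container 8; 10 m³ remain.
Put 38 m³ in container 7; 1 m³ remain.
Put 48 m³ in container 9; 2 m³ remain.
Put 32 m³ in container 10; 18 m³ remain.

10 containers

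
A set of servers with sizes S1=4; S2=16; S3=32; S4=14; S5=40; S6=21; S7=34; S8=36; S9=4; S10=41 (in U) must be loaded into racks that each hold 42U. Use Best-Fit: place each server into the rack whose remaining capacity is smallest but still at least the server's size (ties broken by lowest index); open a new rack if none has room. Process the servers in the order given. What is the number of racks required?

7

Put S1 (4U) in rack 1; 38U remain.
Put S2 (16U) in rack 1; 22U remain.
Put S3 (32U) in rack 2; 10U remain.
Put S4 (14U) in rack 1; 8U remain.
Put S5 (40U) in rack 3; 2U remain.
Put S6 (21U) in rack 4; 21U remain.
Put S7 (34U) in rack 5; 8U remain.
Put S8 (36U) in rack 6; 6U remain.
Put S9 (4U) in rack 6; 2U remain.
Put S10 (41U) in rack 7; 1U remain.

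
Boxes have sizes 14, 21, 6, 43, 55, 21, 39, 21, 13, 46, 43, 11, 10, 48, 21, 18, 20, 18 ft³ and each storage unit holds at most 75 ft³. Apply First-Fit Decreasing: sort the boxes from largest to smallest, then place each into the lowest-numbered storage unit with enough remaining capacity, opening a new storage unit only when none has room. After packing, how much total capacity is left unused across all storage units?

Sorted descending: 55, 48, 46, 43, 43, 39, 21, 21, 21, 21, 20, 18, 18, 14, 13, 11, 10, 6.
Put 55 ft³ in storage unit 1; 20 ft³ remain.
Put 48 ft³ in storage unit 2; 27 ft³ remain.
Put 46 ft³ in storage unit 3; 29 ft³ remain.
Put 43 ft³ in storage unit 4; 32 ft³ remain.
Put 43 ft³ in storage unit 5; 32 ft³ remain.
Put 39 ft³ in storage unit 6; 36 ft³ remain.
Put 21 ft³ in storage unit 2; 6 ft³ remain.
Put 21 ft³ in storage unit 3; 8 ft³ remain.
Put 21 ft³ in storage unit 4; 11 ft³ remain.
Put 21 ft³ in storage unit 5; 11 ft³ remain.
Put 20 ft³ in storage unit 1; 0 ft³ remain.
Put 18 ft³ in storage unit 6; 18 ft³ remain.
Put 18 ft³ in storage unit 6; 0 ft³ remain.
Put 14 ft³ in storage unit 7; 61 ft³ remain.
Put 13 ft³ in storage unit 7; 48 ft³ remain.
Put 11 ft³ in storage unit 4; 0 ft³ remain.
Put 10 ft³ in storage unit 5; 1 ft³ remain.
Put 6 ft³ in storage unit 2; 0 ft³ remain.
7 storage units × 75 ft³ = 525 ft³; used 468 ft³; unused 57 ft³.

57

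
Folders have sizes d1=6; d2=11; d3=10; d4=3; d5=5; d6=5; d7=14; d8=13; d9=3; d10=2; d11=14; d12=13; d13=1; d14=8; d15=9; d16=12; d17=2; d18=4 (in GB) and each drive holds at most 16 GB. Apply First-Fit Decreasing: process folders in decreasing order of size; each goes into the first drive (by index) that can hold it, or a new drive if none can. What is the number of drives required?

Sorted descending: 14, 14, 13, 13, 12, 11, 10, 9, 8, 6, 5, 5, 4, 3, 3, 2, 2, 1.
Put 14 GB in drive 1; 2 GB remain.
Put 14 GB in drive 2; 2 GB remain.
Put 13 GB in drive 3; 3 GB remain.
Put 13 GB in drive 4; 3 GB remain.
Put 12 GB in drive 5; 4 GB remain.
Put 11 GB in drive 6; 5 GB remain.
Put 10 GB in drive 7; 6 GB remain.
Put 9 GB in drive 8; 7 GB remain.
Put 8 GB in drive 9; 8 GB remain.
Put 6 GB in drive 7; 0 GB remain.
Put 5 GB in drive 6; 0 GB remain.
Put 5 GB in drive 8; 2 GB remain.
Put 4 GB in drive 5; 0 GB remain.
Put 3 GB in drive 3; 0 GB remain.
Put 3 GB in drive 4; 0 GB remain.
Put 2 GB in drive 1; 0 GB remain.
Put 2 GB in drive 2; 0 GB remain.
Put 1 GB in drive 8; 1 GB remain.
Final drives: [14,2] [14,2] [13,3] [13,3] [12,4] [11,5] [10,6] [9,5,1] [8].

9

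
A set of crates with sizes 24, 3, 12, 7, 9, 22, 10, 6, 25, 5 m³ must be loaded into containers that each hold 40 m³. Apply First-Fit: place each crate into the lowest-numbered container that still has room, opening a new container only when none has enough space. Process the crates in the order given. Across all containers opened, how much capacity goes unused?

24 m³ → container 1 (remaining 16 m³)
3 m³ → container 1 (remaining 13 m³)
12 m³ → container 1 (remaining 1 m³)
7 m³ → container 2 (remaining 33 m³)
9 m³ → container 2 (remaining 24 m³)
22 m³ → container 2 (remaining 2 m³)
10 m³ → container 3 (remaining 30 m³)
6 m³ → container 3 (remaining 24 m³)
25 m³ → container 4 (remaining 15 m³)
5 m³ → container 3 (remaining 19 m³)
4 containers × 40 m³ = 160 m³; used 123 m³; unused 37 m³.

37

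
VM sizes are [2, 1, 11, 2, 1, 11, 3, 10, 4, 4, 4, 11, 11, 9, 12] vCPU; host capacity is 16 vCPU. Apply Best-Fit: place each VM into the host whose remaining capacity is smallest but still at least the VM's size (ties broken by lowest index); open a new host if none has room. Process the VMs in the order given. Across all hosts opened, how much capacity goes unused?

32

Put 2 vCPU in host 1; 14 vCPU remain.
Put 1 vCPU in host 1; 13 vCPU remain.
Put 11 vCPU in host 1; 2 vCPU remain.
Put 2 vCPU in host 1; 0 vCPU remain.
Put 1 vCPU in host 2; 15 vCPU remain.
Put 11 vCPU in host 2; 4 vCPU remain.
Put 3 vCPU in host 2; 1 vCPU remain.
Put 10 vCPU in host 3; 6 vCPU remain.
Put 4 vCPU in host 3; 2 vCPU remain.
Put 4 vCPU in host 4; 12 vCPU remain.
Put 4 vCPU in host 4; 8 vCPU remain.
Put 11 vCPU in host 5; 5 vCPU remain.
Put 11 vCPU in host 6; 5 vCPU remain.
Put 9 vCPU in host 7; 7 vCPU remain.
Put 12 vCPU in host 8; 4 vCPU remain.
8 hosts × 16 vCPU = 128 vCPU; used 96 vCPU; unused 32 vCPU.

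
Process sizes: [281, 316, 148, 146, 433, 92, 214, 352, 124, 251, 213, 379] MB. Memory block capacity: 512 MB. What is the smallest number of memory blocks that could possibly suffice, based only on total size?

6 memory blocks

Total size = 281 + 316 + 148 + 146 + 433 + 92 + 214 + 352 + 124 + 251 + 213 + 379 = 2949 MB.
⌈2949 / 512⌉ = 6.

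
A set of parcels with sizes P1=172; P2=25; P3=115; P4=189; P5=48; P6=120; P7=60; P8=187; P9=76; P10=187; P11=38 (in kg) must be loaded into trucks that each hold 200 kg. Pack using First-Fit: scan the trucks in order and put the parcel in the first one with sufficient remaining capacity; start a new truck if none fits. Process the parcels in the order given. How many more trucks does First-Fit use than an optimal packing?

0

First-Fit: [172,25] [115,48] [189] [120,60] [187] [76,38] [187] → 7 trucks.
Total size 1217 kg; any packing needs at least ⌈1217/200⌉ = 7 trucks.
So 7 is already optimal.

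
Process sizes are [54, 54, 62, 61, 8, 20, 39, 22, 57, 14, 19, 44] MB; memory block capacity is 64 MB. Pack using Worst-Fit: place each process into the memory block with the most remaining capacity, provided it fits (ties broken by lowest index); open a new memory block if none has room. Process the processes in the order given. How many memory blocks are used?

Put 54 MB in memory block 1; 10 MB remain.
Put 54 MB in memory block 2; 10 MB remain.
Put 62 MB in memory block 3; 2 MB remain.
Put 61 MB in memory block 4; 3 MB remain.
Put 8 MB in memory block 1; 2 MB remain.
Put 20 MB in memory block 5; 44 MB remain.
Put 39 MB in memory block 5; 5 MB remain.
Put 22 MB in memory block 6; 42 MB remain.
Put 57 MB in memory block 7; 7 MB remain.
Put 14 MB in memory block 6; 28 MB remain.
Put 19 MB in memory block 6; 9 MB remain.
Put 44 MB in memory block 8; 20 MB remain.

8 memory blocks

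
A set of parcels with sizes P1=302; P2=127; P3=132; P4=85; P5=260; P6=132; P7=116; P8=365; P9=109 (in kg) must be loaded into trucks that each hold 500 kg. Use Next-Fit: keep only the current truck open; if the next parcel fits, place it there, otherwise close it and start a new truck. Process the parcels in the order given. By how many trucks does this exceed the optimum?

Next-Fit: [302,127] [132,85,260] [132,116] [365,109] → 4 trucks.
Total size 1628 kg; any packing needs at least ⌈1628/500⌉ = 4 trucks.
So 4 is already optimal.

0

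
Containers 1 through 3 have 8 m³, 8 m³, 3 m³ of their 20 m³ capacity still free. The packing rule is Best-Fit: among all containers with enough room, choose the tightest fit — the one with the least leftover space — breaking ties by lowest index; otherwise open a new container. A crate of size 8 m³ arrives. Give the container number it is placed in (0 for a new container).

Containers with room: container 1 (8 m³), container 2 (8 m³).
Tightest fit is container 1 with 8 m³ free.

1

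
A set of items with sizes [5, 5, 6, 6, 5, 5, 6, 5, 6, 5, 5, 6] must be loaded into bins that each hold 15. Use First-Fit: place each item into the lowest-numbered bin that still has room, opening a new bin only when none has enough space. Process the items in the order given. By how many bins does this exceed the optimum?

1

First-Fit: [5,5,5] [6,6] [5,6] [5,6] [5,5] [6] → 6 bins.
Total size 65; any packing needs at least ⌈65/15⌉ = 5 bins.
An optimal packing achieves that bound: [6,6] [6,6] [6,5] [5,5,5] [5,5,5] → 5 bins.
Excess: 6 − 5 = 1.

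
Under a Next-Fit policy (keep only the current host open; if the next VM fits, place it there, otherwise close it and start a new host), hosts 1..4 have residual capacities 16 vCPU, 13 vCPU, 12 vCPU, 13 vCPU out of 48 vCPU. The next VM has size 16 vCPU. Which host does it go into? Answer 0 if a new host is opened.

Next-Fit only looks at host 4, which has 13 vCPU free.
16 vCPU does not fit, so a new host is opened.

0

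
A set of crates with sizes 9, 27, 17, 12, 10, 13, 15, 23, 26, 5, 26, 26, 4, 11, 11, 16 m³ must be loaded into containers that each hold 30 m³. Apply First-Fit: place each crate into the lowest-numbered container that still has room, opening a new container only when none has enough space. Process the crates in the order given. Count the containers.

10 containers

Put 9 m³ in container 1; 21 m³ remain.
Put 27 m³ in container 2; 3 m³ remain.
Put 17 m³ in container 1; 4 m³ remain.
Put 12 m³ in container 3; 18 m³ remain.
Put 10 m³ in container 3; 8 m³ remain.
Put 13 m³ in container 4; 17 m³ remain.
Put 15 m³ in container 4; 2 m³ remain.
Put 23 m³ in container 5; 7 m³ remain.
Put 26 m³ in container 6; 4 m³ remain.
Put 5 m³ in container 3; 3 m³ remain.
Put 26 m³ in container 7; 4 m³ remain.
Put 26 m³ in container 8; 4 m³ remain.
Put 4 m³ in container 1; 0 m³ remain.
Put 11 m³ in container 9; 19 m³ remain.
Put 11 m³ in container 9; 8 m³ remain.
Put 16 m³ in container 10; 14 m³ remain.
Final containers: [9,17,4] [27] [12,10,5] [13,15] [23] [26] [26] [26] [11,11] [16].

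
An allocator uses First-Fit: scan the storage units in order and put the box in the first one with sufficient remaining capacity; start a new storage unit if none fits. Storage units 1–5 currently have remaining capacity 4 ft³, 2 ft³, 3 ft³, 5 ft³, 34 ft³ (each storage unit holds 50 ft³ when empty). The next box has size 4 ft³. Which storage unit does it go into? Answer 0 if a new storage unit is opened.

1

Storage units with room: storage unit 1 (4 ft³), storage unit 4 (5 ft³), storage unit 5 (34 ft³).
The first with room is storage unit 1.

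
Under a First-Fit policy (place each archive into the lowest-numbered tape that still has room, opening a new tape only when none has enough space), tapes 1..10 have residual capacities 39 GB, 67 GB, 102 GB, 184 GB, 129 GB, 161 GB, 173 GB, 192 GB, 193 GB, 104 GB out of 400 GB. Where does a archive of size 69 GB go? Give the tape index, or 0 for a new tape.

3

Tapes with room: tape 3 (102 GB), tape 4 (184 GB), tape 5 (129 GB), tape 6 (161 GB), tape 7 (173 GB), tape 8 (192 GB), tape 9 (193 GB), tape 10 (104 GB).
The first with room is tape 3.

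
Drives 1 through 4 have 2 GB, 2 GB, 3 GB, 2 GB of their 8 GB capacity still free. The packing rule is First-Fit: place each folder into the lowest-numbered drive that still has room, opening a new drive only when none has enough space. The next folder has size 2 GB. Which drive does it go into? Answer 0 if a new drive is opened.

Drives with room: drive 1 (2 GB), drive 2 (2 GB), drive 3 (3 GB), drive 4 (2 GB).
The first with room is drive 1.

1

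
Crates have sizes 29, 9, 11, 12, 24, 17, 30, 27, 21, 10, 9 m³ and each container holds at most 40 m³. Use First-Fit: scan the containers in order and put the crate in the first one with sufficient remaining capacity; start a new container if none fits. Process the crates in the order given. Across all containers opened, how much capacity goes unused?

41

Put 29 m³ in container 1; 11 m³ remain.
Put 9 m³ in container 1; 2 m³ remain.
Put 11 m³ in container 2; 29 m³ remain.
Put 12 m³ in container 2; 17 m³ remain.
Put 24 m³ in container 3; 16 m³ remain.
Put 17 m³ in container 2; 0 m³ remain.
Put 30 m³ in container 4; 10 m³ remain.
Put 27 m³ in container 5; 13 m³ remain.
Put 21 m³ in container 6; 19 m³ remain.
Put 10 m³ in container 3; 6 m³ remain.
Put 9 m³ in container 4; 1 m³ remain.
6 containers × 40 m³ = 240 m³; used 199 m³; unused 41 m³.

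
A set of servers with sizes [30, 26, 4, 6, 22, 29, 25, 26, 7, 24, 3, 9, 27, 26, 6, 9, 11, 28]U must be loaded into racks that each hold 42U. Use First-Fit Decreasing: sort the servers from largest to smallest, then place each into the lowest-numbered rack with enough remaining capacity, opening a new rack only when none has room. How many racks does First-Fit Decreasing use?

Sorted descending: 30, 29, 28, 27, 26, 26, 26, 25, 24, 22, 11, 9, 9, 7, 6, 6, 4, 3.
rack 1: place 30U, 12U left
rack 2: place 29U, 13U left
rack 3: place 28U, 14U left
rack 4: place 27U, 15U left
rack 5: place 26U, 16U left
rack 6: place 26U, 16U left
rack 7: place 26U, 16U left
rack 8: place 25U, 17U left
rack 9: place 24U, 18U left
rack 10: place 22U, 20U left
rack 1: place 11U, 1U left
rack 2: place 9U, 4U left
rack 3: place 9U, 5U left
rack 4: place 7U, 8U left
rack 4: place 6U, 2U left
rack 5: place 6U, 10U left
rack 2: place 4U, 0U left
rack 3: place 3U, 2U left
Final racks: [30,11] [29,9,4] [28,9,3] [27,7,6] [26,6] [26] [26] [25] [24] [22].

10 racks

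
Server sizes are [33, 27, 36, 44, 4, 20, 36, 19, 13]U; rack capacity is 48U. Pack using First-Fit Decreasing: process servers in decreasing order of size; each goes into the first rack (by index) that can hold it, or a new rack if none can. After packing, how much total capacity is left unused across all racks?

Sorted descending: 44, 36, 36, 33, 27, 20, 19, 13, 4.
Put 44U in rack 1; 4U remain.
Put 36U in rack 2; 12U remain.
Put 36U in rack 3; 12U remain.
Put 33U in rack 4; 15U remain.
Put 27U in rack 5; 21U remain.
Put 20U in rack 5; 1U remain.
Put 19U in rack 6; 29U remain.
Put 13U in rack 4; 2U remain.
Put 4U in rack 1; 0U remain.
6 racks × 48U = 288U; used 232U; unused 56U.

56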